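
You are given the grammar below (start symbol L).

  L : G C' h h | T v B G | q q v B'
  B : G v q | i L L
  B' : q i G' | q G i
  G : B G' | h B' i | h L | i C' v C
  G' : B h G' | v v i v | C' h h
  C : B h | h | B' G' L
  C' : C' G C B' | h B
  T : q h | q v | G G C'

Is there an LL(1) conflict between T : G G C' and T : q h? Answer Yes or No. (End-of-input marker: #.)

FIRST(G G C') = { h, i } and FIRST(q h) = { q }.
The FIRST sets are disjoint and neither alternative is nullable — no conflict.

No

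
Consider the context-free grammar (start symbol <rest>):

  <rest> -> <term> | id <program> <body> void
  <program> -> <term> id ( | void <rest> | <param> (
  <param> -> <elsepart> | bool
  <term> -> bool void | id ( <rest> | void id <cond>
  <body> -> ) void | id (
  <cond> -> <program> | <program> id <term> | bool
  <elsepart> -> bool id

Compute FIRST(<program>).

From <program> -> <term> id (: add FIRST(<term>) = { bool, id, void }.
<program> -> void <rest> contributes {void}.
From <program> -> <param> (: add FIRST(<param>) = { bool }.
Union: FIRST(<program>) = { bool, id, void }.

{ bool, id, void }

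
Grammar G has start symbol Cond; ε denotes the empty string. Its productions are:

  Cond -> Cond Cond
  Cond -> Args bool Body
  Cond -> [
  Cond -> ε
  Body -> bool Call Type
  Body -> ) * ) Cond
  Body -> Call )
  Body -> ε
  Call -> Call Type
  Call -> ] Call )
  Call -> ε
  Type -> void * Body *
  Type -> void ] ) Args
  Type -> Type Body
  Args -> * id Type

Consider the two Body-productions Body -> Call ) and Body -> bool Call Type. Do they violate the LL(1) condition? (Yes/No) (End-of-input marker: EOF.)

FIRST(Call )) = { ), ], void } and FIRST(bool Call Type) = { bool }.
The FIRST sets are disjoint and neither alternative is nullable — no conflict.

No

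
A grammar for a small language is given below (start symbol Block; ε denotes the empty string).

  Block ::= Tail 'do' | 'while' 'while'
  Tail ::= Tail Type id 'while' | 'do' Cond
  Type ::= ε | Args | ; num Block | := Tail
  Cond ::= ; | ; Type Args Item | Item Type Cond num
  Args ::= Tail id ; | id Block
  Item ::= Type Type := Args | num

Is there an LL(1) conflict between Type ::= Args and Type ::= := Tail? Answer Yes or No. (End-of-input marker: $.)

No

FIRST(Args) = { 'do', id } and FIRST(:= Tail) = { := }.
The FIRST sets are disjoint and neither alternative is nullable — no conflict.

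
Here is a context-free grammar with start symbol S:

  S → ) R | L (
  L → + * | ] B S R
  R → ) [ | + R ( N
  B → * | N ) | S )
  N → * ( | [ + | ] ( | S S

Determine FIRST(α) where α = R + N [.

Add FIRST(R) = { ), + }; R is not nullable, stop.

{ ), + }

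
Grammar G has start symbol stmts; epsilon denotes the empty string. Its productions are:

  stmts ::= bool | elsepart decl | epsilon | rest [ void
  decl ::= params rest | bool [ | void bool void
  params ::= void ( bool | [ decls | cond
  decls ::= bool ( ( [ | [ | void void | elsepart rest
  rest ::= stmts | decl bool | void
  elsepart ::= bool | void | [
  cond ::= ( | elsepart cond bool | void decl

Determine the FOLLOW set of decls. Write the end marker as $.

{ $, (, [, bool, void }

In params ::= [ decls: decls is at the end, add FOLLOW(params) = { $, (, [, bool, void }.
Union: FOLLOW(decls) = { $, (, [, bool, void }.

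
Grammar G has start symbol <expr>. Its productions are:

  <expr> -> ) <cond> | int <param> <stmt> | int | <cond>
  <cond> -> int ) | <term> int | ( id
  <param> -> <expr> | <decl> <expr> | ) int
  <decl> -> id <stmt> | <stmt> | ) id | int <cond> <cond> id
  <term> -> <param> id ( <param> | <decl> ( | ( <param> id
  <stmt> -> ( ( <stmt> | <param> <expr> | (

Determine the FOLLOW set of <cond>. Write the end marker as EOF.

{ EOF, (, ), id, int }

In <expr> -> ) <cond>: <cond> is at the end, add FOLLOW(<expr>) = { EOF, (, ), id, int }.
In <expr> -> <cond>: <cond> is at the end, add FOLLOW(<expr>) = { EOF, (, ), id, int }.
In <decl> -> int <cond> <cond> id: add FIRST(<cond> id) = { (, ), id, int }.
In <decl> -> int <cond> <cond> id: add FIRST(id) = { id }.
Union: FOLLOW(<cond>) = { EOF, (, ), id, int }.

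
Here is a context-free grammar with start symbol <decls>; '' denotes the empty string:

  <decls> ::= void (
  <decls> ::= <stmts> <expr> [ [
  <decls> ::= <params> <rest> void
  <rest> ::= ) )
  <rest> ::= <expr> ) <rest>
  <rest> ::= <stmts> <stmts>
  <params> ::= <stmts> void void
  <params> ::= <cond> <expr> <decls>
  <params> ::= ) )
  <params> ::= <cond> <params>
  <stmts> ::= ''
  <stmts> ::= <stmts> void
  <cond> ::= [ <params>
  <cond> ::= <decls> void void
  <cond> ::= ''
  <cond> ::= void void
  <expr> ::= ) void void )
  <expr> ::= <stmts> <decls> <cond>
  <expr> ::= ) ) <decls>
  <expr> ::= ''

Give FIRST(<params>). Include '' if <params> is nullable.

{ ), [, void }

From <params> ::= <stmts> void void: <stmts> nullable, take FIRST(<stmts>) ∪ {void} = { void }.
From <params> ::= <cond> <expr> <decls>: <cond>, <expr> nullable, take FIRST(<cond>) ∪ FIRST(<expr>) ∪ FIRST(<decls>) = { ), [, void }.
<params> ::= ) ) contributes {)}.
From <params> ::= <cond> <params>: <cond> nullable, take FIRST(<cond>) ∪ FIRST(<params>) = { ), [, void }.
Union: FIRST(<params>) = { ), [, void }.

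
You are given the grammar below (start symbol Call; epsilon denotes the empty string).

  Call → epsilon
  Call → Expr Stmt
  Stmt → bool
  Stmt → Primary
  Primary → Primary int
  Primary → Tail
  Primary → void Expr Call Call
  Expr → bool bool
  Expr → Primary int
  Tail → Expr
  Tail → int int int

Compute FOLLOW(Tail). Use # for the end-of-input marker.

In Primary → Tail: Tail is at the end, add FOLLOW(Primary) = { #, bool, int, void }.
Union: FOLLOW(Tail) = { #, bool, int, void }.

{ #, bool, int, void }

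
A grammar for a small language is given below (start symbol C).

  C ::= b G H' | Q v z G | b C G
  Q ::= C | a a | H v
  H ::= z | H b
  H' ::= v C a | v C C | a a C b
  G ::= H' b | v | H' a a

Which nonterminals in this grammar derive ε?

{ } (none)

No nonterminal has an empty production or an RHS whose symbols are all nullable.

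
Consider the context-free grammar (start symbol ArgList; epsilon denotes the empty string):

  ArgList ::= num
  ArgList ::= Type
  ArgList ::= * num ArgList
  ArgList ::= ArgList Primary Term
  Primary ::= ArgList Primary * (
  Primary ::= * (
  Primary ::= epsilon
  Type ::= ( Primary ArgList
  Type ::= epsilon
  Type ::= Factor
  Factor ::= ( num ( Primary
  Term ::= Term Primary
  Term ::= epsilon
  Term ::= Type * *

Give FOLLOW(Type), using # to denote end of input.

{ #, (, *, num }

In ArgList ::= Type: Type is at the end, add FOLLOW(ArgList) = { #, (, *, num }.
In Term ::= Type * *: add FIRST(* *) = { * }.
Union: FOLLOW(Type) = { #, (, *, num }.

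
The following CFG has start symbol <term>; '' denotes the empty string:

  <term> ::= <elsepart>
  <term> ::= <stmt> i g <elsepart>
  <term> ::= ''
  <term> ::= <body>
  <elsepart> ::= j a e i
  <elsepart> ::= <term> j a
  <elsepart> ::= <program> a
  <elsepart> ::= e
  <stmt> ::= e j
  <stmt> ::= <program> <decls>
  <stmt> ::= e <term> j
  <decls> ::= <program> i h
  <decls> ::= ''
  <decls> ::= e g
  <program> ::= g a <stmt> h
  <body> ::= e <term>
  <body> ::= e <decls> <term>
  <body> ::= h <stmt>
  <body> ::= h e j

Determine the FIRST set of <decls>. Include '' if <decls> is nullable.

From <decls> ::= <program> i h: add FIRST(<program>) = { g }.
<decls> ::= '' contributes ''.
<decls> ::= e g contributes {e}.
Union: FIRST(<decls>) = { e, g, '' }.

{ e, g, '' }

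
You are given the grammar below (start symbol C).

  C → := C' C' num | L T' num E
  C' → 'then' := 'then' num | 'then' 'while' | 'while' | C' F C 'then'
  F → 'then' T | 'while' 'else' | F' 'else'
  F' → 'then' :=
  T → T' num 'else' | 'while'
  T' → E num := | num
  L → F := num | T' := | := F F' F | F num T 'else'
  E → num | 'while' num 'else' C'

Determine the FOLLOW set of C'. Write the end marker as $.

{ $, 'then', 'while', num }

In C → := C' C' num: add FIRST(C' num) = { 'then', 'while' }.
In C → := C' C' num: add FIRST(num) = { num }.
In C' → C' F C 'then': add FIRST(F C 'then') = { 'then', 'while' }.
In E → 'while' num 'else' C': C' is at the end, add FOLLOW(E) = { $, 'then', num }.
Union: FOLLOW(C') = { $, 'then', 'while', num }.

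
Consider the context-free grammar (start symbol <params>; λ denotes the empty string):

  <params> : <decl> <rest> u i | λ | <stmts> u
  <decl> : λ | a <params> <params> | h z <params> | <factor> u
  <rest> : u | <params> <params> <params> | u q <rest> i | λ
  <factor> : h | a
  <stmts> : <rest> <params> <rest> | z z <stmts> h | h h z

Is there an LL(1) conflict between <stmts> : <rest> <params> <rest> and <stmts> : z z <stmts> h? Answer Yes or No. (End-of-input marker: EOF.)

FIRST(<rest> <params> <rest>) = { a, h, u, z, λ } and FIRST(z z <stmts> h) = { z }.
Both contain z, so the two alternatives are not disjoint — LL(1) conflict.

Yes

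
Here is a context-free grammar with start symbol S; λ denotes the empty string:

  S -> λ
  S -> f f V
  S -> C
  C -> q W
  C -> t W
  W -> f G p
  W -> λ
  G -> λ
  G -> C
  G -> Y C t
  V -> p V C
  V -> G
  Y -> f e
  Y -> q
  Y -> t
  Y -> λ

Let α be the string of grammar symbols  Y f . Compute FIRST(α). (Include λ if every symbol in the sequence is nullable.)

{ f, q, t }

Add FIRST(Y)\{λ} = { f, q, t }; Y is nullable, continue.
f is a terminal; add {f} and stop.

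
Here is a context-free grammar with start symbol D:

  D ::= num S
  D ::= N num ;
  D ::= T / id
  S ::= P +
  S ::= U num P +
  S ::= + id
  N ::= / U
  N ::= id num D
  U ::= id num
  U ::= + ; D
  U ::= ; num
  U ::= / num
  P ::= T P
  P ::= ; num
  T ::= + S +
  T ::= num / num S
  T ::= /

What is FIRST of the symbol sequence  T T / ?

{ +, /, num }

Add FIRST(T) = { +, /, num }; T is not nullable, stop.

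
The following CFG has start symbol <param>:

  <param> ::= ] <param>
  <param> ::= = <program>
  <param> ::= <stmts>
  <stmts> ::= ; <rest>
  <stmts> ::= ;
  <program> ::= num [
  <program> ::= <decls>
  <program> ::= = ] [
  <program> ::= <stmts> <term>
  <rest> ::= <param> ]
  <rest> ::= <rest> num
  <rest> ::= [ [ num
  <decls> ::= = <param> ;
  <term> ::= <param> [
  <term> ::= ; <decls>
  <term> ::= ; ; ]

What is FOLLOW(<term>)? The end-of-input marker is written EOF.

{ EOF, ;, [, ] }

In <program> ::= <stmts> <term>: <term> is at the end, add FOLLOW(<program>) = { EOF, ;, [, ] }.
Union: FOLLOW(<term>) = { EOF, ;, [, ] }.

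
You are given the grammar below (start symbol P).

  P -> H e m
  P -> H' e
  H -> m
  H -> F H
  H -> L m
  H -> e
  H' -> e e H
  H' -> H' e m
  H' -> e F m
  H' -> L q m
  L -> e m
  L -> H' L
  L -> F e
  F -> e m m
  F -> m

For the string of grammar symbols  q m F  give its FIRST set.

{ q }

q is a terminal; add {q} and stop.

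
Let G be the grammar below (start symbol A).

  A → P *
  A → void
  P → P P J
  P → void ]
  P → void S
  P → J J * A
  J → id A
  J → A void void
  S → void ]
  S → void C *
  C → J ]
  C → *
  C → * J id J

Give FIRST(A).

From A → P *: add FIRST(P) = { id, void }.
A → void contributes {void}.
Union: FIRST(A) = { id, void }.

{ id, void }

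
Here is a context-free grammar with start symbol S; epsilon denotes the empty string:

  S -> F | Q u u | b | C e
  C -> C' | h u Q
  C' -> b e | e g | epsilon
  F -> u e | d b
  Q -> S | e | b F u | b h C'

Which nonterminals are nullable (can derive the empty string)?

{ C, C' }

Directly nullable (have an epsilon-production): C'.
C -> C' with every symbol nullable, so C is nullable.
No other nonterminal has a production whose RHS symbols are all nullable.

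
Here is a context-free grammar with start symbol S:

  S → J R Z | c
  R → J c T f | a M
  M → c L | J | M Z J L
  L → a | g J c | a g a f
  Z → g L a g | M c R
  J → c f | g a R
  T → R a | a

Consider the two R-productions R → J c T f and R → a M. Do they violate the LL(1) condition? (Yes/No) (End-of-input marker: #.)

No

FIRST(J c T f) = { c, g } and FIRST(a M) = { a }.
The FIRST sets are disjoint and neither alternative is nullable — no conflict.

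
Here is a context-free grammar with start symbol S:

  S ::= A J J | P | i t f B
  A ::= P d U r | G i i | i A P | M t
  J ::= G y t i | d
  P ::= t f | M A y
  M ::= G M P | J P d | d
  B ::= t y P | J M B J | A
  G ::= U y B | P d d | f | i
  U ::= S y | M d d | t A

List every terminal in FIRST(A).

{ d, f, i, t }

From A ::= P d U r: add FIRST(P) = { d, f, i, t }.
From A ::= G i i: add FIRST(G) = { d, f, i, t }.
A ::= i A P contributes {i}.
From A ::= M t: add FIRST(M) = { d, f, i, t }.
Union: FIRST(A) = { d, f, i, t }.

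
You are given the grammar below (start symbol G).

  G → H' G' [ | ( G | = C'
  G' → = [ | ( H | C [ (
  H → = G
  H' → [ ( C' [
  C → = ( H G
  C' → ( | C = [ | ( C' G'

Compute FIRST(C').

{ (, = }

C' → ( contributes {(}.
From C' → C = [: add FIRST(C) = { = }.
C' → ( C' G' contributes {(}.
Union: FIRST(C') = { (, = }.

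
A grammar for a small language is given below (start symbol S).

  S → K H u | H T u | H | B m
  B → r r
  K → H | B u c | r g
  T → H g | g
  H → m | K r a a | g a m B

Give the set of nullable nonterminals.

{ } (none)

No nonterminal has an empty production or an RHS whose symbols are all nullable.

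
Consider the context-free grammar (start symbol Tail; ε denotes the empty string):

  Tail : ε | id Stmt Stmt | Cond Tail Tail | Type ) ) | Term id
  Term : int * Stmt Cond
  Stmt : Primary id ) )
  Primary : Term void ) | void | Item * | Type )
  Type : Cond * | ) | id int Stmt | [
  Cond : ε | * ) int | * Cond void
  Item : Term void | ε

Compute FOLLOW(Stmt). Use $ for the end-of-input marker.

{ $, ), *, [, id, int, void }

In Tail : id Stmt Stmt: add FIRST(Stmt) = { ), *, [, id, int, void }.
In Tail : id Stmt Stmt: Stmt is at the end, add FOLLOW(Tail) = { $, ), *, [, id, int }.
In Term : int * Stmt Cond: add FIRST(Cond)\{ε} = { * }.
  Since Cond is nullable, also add FOLLOW(Term) = { id, void }.
In Type : id int Stmt: Stmt is at the end, add FOLLOW(Type) = { ) }.
Union: FOLLOW(Stmt) = { $, ), *, [, id, int, void }.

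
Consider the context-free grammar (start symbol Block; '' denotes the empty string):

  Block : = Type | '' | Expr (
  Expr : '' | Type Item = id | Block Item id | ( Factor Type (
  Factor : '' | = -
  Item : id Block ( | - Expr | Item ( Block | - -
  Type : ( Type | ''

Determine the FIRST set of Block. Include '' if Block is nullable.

Block : = Type contributes {=}.
Block : '' contributes ''.
From Block : Expr (: Expr nullable, take FIRST(Expr) ∪ {(} = { (, -, =, id }.
Union: FIRST(Block) = { (, -, =, id, '' }.

{ (, -, =, id, '' }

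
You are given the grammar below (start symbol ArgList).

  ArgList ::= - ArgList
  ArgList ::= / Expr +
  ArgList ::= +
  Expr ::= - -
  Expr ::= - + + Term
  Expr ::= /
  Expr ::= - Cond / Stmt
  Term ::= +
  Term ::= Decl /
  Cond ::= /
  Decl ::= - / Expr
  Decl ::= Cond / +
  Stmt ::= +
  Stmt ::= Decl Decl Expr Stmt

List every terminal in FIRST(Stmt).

{ +, -, / }

Stmt ::= + contributes {+}.
From Stmt ::= Decl Decl Expr Stmt: add FIRST(Decl) = { -, / }.
Union: FIRST(Stmt) = { +, -, / }.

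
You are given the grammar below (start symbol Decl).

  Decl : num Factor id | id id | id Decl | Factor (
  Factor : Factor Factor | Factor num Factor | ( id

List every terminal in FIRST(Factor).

From Factor : Factor Factor: add FIRST(Factor) = { ( }.
From Factor : Factor num Factor: add FIRST(Factor) = { ( }.
Factor : ( id contributes {(}.
Union: FIRST(Factor) = { ( }.

{ ( }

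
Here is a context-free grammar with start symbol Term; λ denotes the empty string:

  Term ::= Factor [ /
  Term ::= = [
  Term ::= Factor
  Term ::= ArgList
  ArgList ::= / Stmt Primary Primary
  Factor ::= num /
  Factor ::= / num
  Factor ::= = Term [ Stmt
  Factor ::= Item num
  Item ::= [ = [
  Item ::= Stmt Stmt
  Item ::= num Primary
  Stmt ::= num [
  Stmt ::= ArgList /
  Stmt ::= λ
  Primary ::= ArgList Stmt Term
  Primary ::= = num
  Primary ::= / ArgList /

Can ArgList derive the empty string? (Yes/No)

No

Nullable nonterminals: Item, Stmt.
No production of ArgList has an RHS whose symbols are all nullable, so ArgList is not nullable.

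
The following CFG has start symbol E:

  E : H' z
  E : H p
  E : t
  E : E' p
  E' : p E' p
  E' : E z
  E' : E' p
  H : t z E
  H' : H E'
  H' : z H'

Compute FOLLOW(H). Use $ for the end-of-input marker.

In E : H p: add FIRST(p) = { p }.
In H' : H E': add FIRST(E') = { p, t, z }.
Union: FOLLOW(H) = { p, t, z }.

{ p, t, z }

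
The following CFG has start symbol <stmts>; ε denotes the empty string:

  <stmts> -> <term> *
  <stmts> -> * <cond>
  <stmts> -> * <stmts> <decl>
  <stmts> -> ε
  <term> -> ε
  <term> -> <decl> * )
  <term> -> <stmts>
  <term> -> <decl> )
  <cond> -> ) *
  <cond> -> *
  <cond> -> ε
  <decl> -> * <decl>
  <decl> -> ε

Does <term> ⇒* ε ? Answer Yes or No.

Yes

<term> has an ε-production, so <term> ⇒ ε.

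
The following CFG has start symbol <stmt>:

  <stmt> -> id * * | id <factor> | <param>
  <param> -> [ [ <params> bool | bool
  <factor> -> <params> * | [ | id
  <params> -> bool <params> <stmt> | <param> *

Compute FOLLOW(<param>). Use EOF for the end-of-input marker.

In <stmt> -> <param>: <param> is at the end, add FOLLOW(<stmt>) = { EOF, *, [, bool, id }.
In <params> -> <param> *: add FIRST(*) = { * }.
Union: FOLLOW(<param>) = { EOF, *, [, bool, id }.

{ EOF, *, [, bool, id }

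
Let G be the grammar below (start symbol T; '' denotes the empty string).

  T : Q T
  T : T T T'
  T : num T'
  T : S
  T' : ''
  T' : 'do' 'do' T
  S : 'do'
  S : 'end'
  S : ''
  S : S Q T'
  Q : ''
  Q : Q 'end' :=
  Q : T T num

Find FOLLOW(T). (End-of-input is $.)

{ $, 'do', 'end', num }

T is the start symbol, so $ ∈ FOLLOW(T).
In T : Q T: T is at the end, add FOLLOW(T) = { $, 'do', 'end', num }.
In T : T T T': add FIRST(T T')\{''} = { 'do', 'end', num }.
  Since T T' is nullable, also add FOLLOW(T) = { $, 'do', 'end', num }.
In T : T T T': add FIRST(T')\{''} = { 'do' }.
  Since T' is nullable, also add FOLLOW(T) = { $, 'do', 'end', num }.
In T' : 'do' 'do' T: T is at the end, add FOLLOW(T') = { $, 'do', 'end', num }.
In Q : T T num: add FIRST(T num) = { 'do', 'end', num }.
In Q : T T num: add FIRST(num) = { num }.
Union: FOLLOW(T) = { $, 'do', 'end', num }.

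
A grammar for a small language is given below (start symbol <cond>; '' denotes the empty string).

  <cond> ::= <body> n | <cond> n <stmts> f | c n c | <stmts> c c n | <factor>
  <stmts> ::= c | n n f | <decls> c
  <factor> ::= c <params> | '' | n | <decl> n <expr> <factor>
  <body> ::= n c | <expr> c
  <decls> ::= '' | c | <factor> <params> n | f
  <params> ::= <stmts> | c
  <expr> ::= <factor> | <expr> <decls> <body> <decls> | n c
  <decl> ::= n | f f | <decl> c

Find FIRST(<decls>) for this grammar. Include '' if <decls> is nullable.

<decls> ::= '' contributes ''.
<decls> ::= c contributes {c}.
From <decls> ::= <factor> <params> n: <factor> nullable, take FIRST(<factor>) ∪ FIRST(<params>) = { c, f, n }.
<decls> ::= f contributes {f}.
Union: FIRST(<decls>) = { c, f, n, '' }.

{ c, f, n, '' }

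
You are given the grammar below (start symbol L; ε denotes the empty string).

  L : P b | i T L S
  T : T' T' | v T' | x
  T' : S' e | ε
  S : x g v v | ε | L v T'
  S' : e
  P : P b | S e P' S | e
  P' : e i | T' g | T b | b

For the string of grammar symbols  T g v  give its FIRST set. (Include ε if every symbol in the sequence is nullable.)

{ e, g, v, x }

Add FIRST(T)\{ε} = { e, v, x }; T is nullable, continue.
g is a terminal; add {g} and stop.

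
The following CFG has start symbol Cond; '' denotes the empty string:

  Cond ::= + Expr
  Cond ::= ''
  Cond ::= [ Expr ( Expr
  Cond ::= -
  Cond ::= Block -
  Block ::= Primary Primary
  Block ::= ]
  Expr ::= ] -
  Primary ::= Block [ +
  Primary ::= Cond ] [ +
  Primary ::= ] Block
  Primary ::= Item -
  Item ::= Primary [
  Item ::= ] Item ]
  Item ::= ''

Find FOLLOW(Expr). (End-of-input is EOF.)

{ EOF, (, ] }

In Cond ::= + Expr: Expr is at the end, add FOLLOW(Cond) = { EOF, ] }.
In Cond ::= [ Expr ( Expr: add FIRST(( Expr) = { ( }.
In Cond ::= [ Expr ( Expr: Expr is at the end, add FOLLOW(Cond) = { EOF, ] }.
Union: FOLLOW(Expr) = { EOF, (, ] }.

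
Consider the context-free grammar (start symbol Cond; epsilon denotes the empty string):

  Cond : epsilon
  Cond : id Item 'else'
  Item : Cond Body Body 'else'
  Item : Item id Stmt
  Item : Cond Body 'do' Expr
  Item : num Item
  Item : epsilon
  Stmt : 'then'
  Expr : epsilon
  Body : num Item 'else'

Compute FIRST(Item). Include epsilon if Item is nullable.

{ id, num, epsilon }

From Item : Cond Body Body 'else': Cond nullable, take FIRST(Cond) ∪ FIRST(Body) = { id, num }.
From Item : Item id Stmt: Item nullable, take FIRST(Item) ∪ {id} = { id, num }.
From Item : Cond Body 'do' Expr: Cond nullable, take FIRST(Cond) ∪ FIRST(Body) = { id, num }.
Item : num Item contributes {num}.
Item : epsilon contributes epsilon.
Union: FIRST(Item) = { id, num, epsilon }.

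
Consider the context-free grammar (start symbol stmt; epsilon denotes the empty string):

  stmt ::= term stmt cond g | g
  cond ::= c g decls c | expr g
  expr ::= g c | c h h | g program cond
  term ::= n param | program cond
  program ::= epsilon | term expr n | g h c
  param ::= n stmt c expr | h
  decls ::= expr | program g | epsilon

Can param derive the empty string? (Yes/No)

Nullable nonterminals: decls, program.
No production of param has an RHS whose symbols are all nullable, so param is not nullable.

No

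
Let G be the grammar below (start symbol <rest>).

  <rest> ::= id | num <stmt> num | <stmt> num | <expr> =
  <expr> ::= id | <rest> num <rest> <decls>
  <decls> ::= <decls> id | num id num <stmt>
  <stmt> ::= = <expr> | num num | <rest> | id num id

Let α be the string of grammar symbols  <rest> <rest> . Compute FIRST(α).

Add FIRST(<rest>) = { =, id, num }; <rest> is not nullable, stop.

{ =, id, num }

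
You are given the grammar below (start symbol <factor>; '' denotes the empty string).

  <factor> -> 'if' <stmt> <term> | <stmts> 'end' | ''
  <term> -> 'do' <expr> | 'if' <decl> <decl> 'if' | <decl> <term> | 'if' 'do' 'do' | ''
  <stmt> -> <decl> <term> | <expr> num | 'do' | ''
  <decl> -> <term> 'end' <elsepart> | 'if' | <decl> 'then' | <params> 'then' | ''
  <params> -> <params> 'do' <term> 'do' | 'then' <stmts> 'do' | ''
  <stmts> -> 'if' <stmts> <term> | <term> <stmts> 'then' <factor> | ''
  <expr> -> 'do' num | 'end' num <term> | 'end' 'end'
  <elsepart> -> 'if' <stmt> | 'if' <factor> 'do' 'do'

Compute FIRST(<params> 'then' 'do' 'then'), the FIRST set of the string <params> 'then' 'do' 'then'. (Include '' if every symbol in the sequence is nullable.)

{ 'do', 'then' }

Add FIRST(<params>)\{''} = { 'do', 'then' }; <params> is nullable, continue.
'then' is a terminal; add {'then'} and stop.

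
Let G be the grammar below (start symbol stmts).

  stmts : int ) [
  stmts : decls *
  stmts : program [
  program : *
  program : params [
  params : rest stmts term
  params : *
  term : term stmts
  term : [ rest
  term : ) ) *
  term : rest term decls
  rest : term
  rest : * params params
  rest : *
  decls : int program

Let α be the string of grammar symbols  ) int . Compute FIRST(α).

) is a terminal; add {)} and stop.

{ ) }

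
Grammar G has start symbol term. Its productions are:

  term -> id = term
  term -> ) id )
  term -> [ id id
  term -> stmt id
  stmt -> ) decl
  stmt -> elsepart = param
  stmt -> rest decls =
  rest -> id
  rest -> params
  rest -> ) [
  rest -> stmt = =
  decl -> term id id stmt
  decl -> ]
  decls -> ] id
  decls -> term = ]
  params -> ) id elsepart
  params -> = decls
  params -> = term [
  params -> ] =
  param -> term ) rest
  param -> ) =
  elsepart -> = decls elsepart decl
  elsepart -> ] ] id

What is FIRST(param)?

From param -> term ) rest: add FIRST(term) = { ), =, [, ], id }.
param -> ) = contributes {)}.
Union: FIRST(param) = { ), =, [, ], id }.

{ ), =, [, ], id }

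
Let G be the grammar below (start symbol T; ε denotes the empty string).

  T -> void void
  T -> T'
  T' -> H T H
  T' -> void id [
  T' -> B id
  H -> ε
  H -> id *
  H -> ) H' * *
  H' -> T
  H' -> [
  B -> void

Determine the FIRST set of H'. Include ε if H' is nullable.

{ ), [, id, void }

From H' -> T: add FIRST(T) = { ), id, void }.
H' -> [ contributes {[}.
Union: FIRST(H') = { ), [, id, void }.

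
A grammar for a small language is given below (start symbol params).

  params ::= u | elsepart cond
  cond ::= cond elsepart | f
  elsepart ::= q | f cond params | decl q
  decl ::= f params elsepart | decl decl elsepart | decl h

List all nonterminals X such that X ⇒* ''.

{ } (none)

No nonterminal has an empty production or an RHS whose symbols are all nullable.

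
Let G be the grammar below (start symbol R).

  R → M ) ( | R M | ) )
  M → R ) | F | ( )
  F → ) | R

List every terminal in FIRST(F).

{ (, ) }

F → ) contributes {)}.
From F → R: add FIRST(R) = { (, ) }.
Union: FIRST(F) = { (, ) }.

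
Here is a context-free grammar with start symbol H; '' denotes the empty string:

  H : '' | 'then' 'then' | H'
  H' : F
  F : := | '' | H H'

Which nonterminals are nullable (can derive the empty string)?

{ F, H, H' }

Directly nullable (have an ''-production): H, F.
H' : F with every symbol nullable, so H' is nullable.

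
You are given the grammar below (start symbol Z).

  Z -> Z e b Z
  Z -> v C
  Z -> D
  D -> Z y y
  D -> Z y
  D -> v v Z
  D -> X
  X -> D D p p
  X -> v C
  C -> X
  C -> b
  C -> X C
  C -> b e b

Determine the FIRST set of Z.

{ v }

From Z -> Z e b Z: add FIRST(Z) = { v }.
Z -> v C contributes {v}.
From Z -> D: add FIRST(D) = { v }.
Union: FIRST(Z) = { v }.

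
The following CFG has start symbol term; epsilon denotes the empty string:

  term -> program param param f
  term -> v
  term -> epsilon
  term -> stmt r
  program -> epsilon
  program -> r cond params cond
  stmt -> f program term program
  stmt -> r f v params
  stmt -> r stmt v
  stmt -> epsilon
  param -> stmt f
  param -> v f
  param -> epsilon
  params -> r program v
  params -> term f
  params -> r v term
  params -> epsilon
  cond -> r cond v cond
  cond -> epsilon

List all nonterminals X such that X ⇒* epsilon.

{ cond, param, params, program, stmt, term }

Directly nullable (have an epsilon-production): term, program, stmt, param, params, cond.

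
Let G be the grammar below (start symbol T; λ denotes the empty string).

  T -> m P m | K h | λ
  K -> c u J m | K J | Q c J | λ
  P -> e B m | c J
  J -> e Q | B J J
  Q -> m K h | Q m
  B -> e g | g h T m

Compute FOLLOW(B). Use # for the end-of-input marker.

{ e, g, m }

In P -> e B m: add FIRST(m) = { m }.
In J -> B J J: add FIRST(J J) = { e, g }.
Union: FOLLOW(B) = { e, g, m }.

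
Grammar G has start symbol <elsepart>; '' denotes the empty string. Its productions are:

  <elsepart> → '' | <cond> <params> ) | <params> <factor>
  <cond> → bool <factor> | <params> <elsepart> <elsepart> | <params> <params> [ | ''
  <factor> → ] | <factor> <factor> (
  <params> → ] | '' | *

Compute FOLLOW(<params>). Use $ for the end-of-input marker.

In <elsepart> → <cond> <params> ): add FIRST()) = { ) }.
In <elsepart> → <params> <factor>: add FIRST(<factor>) = { ] }.
In <cond> → <params> <elsepart> <elsepart>: add FIRST(<elsepart> <elsepart>)\{''} = { ), *, [, ], bool }.
  Since <elsepart> <elsepart> is nullable, also add FOLLOW(<cond>) = { ), *, ] }.
In <cond> → <params> <params> [: add FIRST(<params> [) = { *, [, ] }.
In <cond> → <params> <params> [: add FIRST([) = { [ }.
Union: FOLLOW(<params>) = { ), *, [, ], bool }.

{ ), *, [, ], bool }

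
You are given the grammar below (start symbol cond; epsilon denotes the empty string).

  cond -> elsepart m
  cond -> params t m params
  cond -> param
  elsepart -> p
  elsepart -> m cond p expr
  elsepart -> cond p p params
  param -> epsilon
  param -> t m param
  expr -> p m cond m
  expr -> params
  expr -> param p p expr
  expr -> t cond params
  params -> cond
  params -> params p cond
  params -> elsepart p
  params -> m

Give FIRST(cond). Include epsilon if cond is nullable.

From cond -> elsepart m: add FIRST(elsepart) = { m, p, t }.
From cond -> params t m params: params nullable, take FIRST(params) ∪ {t} = { m, p, t }.
From cond -> param: add FIRST(param) = { t, epsilon } (including epsilon since param is nullable).
Union: FIRST(cond) = { m, p, t, epsilon }.

{ m, p, t, epsilon }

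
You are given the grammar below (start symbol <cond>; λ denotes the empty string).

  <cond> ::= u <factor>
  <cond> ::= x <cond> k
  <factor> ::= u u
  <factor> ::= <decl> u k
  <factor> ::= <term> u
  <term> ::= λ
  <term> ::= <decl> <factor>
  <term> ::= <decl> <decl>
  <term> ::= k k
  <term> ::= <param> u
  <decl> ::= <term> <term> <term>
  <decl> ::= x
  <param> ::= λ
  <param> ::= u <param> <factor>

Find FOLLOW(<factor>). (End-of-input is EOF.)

{ EOF, k, u, x }

In <cond> ::= u <factor>: <factor> is at the end, add FOLLOW(<cond>) = { EOF, k }.
In <term> ::= <decl> <factor>: <factor> is at the end, add FOLLOW(<term>) = { k, u, x }.
In <param> ::= u <param> <factor>: <factor> is at the end, add FOLLOW(<param>) = { k, u, x }.
Union: FOLLOW(<factor>) = { EOF, k, u, x }.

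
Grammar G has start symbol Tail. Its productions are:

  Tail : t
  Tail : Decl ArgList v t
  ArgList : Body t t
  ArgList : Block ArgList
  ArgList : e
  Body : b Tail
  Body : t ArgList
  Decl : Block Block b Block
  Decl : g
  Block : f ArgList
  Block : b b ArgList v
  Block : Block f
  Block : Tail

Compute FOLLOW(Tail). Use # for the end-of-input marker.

Tail is the start symbol, so # ∈ FOLLOW(Tail).
In Body : b Tail: Tail is at the end, add FOLLOW(Body) = { t }.
In Block : Tail: Tail is at the end, add FOLLOW(Block) = { b, e, f, g, t }.
Union: FOLLOW(Tail) = { #, b, e, f, g, t }.

{ #, b, e, f, g, t }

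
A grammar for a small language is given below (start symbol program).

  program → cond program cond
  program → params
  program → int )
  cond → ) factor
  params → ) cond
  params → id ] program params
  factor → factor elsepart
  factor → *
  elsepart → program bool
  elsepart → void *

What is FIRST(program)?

{ ), id, int }

From program → cond program cond: add FIRST(cond) = { ) }.
From program → params: add FIRST(params) = { ), id }.
program → int ) contributes {int}.
Union: FIRST(program) = { ), id, int }.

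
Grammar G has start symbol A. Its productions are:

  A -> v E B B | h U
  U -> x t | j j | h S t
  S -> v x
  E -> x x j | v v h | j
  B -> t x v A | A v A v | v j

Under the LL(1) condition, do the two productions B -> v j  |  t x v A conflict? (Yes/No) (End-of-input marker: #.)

FIRST(v j) = { v } and FIRST(t x v A) = { t }.
The FIRST sets are disjoint and neither alternative is nullable — no conflict.

No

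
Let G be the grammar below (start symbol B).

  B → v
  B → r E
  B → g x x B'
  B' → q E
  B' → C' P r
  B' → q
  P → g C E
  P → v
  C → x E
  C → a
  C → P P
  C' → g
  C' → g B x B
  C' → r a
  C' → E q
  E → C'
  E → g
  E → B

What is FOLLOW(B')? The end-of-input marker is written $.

{ $, g, q, r, v, x }

In B → g x x B': B' is at the end, add FOLLOW(B) = { $, g, q, r, v, x }.
Union: FOLLOW(B') = { $, g, q, r, v, x }.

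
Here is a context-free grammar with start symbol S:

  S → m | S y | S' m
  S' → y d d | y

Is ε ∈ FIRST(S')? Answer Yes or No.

No nonterminal in this grammar is nullable.
No production of S' has an RHS whose symbols are all nullable, so S' is not nullable.

No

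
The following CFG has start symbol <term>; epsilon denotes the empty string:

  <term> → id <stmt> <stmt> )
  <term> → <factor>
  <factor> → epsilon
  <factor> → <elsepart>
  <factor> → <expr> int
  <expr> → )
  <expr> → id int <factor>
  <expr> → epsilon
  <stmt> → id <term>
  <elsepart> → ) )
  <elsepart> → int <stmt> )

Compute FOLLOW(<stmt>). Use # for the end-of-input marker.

{ ), id }

In <term> → id <stmt> <stmt> ): add FIRST(<stmt> )) = { id }.
In <term> → id <stmt> <stmt> ): add FIRST()) = { ) }.
In <elsepart> → int <stmt> ): add FIRST()) = { ) }.
Union: FOLLOW(<stmt>) = { ), id }.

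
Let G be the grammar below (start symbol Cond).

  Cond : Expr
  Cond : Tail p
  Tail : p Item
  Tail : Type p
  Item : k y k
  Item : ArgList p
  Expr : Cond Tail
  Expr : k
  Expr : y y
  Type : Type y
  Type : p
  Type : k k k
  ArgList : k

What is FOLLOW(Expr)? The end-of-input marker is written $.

{ $, k, p }

In Cond : Expr: Expr is at the end, add FOLLOW(Cond) = { $, k, p }.
Union: FOLLOW(Expr) = { $, k, p }.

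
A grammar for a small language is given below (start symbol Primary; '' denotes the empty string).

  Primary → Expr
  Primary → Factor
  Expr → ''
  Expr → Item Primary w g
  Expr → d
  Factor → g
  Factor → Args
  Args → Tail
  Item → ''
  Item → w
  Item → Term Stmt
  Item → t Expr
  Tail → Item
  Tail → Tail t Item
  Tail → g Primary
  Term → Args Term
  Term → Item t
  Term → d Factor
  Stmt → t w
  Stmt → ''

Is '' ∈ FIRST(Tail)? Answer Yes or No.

Yes

Tail → Item and each of Item is nullable, so Tail ⇒* ''.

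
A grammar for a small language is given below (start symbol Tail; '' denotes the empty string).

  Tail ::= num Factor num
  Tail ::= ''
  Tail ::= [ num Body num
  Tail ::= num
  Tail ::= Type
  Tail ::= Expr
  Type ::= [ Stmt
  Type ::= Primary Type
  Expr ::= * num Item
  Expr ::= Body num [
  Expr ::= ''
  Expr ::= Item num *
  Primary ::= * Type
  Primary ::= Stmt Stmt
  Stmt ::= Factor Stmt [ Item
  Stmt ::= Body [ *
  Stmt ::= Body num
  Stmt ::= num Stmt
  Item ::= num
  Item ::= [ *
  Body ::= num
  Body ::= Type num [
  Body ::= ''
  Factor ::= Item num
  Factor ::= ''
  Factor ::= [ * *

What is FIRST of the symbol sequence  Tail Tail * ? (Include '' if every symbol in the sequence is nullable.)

Add FIRST(Tail)\{''} = { *, [, num }; Tail is nullable, continue.
Add FIRST(Tail)\{''} = { *, [, num }; Tail is nullable, continue.
* is a terminal; add {*} and stop.

{ *, [, num }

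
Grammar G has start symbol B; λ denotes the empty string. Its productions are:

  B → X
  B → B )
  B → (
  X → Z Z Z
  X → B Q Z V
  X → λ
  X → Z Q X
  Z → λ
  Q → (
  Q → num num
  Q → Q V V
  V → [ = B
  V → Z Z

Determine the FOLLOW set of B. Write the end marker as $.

{ $, (, ), [, num }

B is the start symbol, so $ ∈ FOLLOW(B).
In B → B ): add FIRST()) = { ) }.
In X → B Q Z V: add FIRST(Q Z V) = { (, num }.
In V → [ = B: B is at the end, add FOLLOW(V) = { $, (, ), [, num }.
Union: FOLLOW(B) = { $, (, ), [, num }.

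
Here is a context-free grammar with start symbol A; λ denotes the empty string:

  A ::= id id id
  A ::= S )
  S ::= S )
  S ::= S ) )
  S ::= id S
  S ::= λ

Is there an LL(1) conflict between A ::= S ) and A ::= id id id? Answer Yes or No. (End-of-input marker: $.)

FIRST(S )) = { ), id } and FIRST(id id id) = { id }.
Both contain id, so the two alternatives are not disjoint — LL(1) conflict.

Yes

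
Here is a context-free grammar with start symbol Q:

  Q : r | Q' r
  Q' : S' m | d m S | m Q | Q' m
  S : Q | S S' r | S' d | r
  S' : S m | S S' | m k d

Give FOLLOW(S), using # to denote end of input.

{ d, m, r }

In Q' : d m S: S is at the end, add FOLLOW(Q') = { m, r }.
In S : S S' r: add FIRST(S' r) = { d, m, r }.
In S' : S m: add FIRST(m) = { m }.
In S' : S S': add FIRST(S') = { d, m, r }.
Union: FOLLOW(S) = { d, m, r }.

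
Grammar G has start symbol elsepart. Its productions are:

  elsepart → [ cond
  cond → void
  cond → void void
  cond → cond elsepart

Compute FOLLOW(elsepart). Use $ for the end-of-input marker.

{ $, [ }

elsepart is the start symbol, so $ ∈ FOLLOW(elsepart).
In cond → cond elsepart: elsepart is at the end, add FOLLOW(cond) = { $, [ }.
Union: FOLLOW(elsepart) = { $, [ }.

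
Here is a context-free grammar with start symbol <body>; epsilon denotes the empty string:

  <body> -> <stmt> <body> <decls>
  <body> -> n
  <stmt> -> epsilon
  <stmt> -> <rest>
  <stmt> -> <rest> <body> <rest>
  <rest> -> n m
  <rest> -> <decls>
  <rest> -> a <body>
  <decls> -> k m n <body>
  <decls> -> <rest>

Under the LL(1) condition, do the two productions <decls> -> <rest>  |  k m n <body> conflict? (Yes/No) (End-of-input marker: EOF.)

FIRST(<rest>) = { a, k, n } and FIRST(k m n <body>) = { k }.
Both contain k, so the two alternatives are not disjoint — LL(1) conflict.

Yes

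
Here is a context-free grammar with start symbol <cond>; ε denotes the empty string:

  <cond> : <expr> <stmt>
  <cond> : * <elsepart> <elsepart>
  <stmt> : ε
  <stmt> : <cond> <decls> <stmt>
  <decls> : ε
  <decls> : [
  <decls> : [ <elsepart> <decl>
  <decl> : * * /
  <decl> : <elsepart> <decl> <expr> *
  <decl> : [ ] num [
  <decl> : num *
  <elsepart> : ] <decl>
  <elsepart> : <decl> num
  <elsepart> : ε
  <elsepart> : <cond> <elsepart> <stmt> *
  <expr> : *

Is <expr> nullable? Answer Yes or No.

Nullable nonterminals: <decls>, <elsepart>, <stmt>.
No production of <expr> has an RHS whose symbols are all nullable, so <expr> is not nullable.

No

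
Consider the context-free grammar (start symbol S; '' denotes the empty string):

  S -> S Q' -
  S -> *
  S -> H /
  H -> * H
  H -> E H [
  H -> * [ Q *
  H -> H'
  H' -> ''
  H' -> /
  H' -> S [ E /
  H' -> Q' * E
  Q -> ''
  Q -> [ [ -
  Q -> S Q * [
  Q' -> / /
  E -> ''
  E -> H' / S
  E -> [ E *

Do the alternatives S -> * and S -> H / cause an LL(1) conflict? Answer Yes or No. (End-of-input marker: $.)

FIRST(*) = { * } and FIRST(H /) = { *, /, [ }.
Both contain *, so the two alternatives are not disjoint — LL(1) conflict.

Yes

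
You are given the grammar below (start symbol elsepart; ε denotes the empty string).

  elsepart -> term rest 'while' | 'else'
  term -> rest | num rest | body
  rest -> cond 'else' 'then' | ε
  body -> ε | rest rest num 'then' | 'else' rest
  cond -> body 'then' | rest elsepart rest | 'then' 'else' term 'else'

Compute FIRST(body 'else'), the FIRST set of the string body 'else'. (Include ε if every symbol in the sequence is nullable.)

{ 'else', 'then', 'while', num }

Add FIRST(body)\{ε} = { 'else', 'then', 'while', num }; body is nullable, continue.
'else' is a terminal; add {'else'} and stop.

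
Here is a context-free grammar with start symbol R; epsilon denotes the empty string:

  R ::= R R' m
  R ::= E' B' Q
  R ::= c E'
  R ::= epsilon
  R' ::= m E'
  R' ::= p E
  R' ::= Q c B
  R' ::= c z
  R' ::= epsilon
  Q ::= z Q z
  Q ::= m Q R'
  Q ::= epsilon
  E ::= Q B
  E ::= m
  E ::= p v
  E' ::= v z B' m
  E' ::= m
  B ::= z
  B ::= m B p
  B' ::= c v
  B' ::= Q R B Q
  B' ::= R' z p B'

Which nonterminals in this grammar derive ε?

Directly nullable (have an epsilon-production): R, R', Q.
No other nonterminal has a production whose RHS symbols are all nullable.

{ Q, R, R' }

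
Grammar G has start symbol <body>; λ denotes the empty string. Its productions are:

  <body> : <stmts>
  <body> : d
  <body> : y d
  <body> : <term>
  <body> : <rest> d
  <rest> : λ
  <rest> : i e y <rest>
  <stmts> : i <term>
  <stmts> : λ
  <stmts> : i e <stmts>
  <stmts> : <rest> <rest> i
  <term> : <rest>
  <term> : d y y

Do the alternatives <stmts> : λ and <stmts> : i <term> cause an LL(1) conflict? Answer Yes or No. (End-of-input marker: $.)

FIRST(λ) = { λ } and FIRST(i <term>) = { i }.
The first is nullable but FOLLOW(<stmts>) = { $ } is disjoint from FIRST of the second.

No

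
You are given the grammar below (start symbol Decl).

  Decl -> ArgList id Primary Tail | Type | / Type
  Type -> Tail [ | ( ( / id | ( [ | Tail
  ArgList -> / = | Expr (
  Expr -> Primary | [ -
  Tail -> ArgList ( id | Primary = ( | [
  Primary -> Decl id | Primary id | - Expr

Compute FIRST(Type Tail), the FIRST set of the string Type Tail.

Add FIRST(Type) = { (, -, /, [ }; Type is not nullable, stop.

{ (, -, /, [ }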